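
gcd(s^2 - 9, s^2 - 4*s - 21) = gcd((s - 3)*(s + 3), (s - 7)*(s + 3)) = s + 3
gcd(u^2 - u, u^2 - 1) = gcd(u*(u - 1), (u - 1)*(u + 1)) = u - 1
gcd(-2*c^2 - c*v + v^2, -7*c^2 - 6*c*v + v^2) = c + v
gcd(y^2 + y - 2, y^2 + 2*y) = y + 2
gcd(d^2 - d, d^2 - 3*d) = d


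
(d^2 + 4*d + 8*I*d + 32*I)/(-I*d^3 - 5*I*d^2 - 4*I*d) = (I*d - 8)/(d*(d + 1))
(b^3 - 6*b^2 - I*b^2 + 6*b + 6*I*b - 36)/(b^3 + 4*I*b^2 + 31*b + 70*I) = (b^2 - 3*b*(2 + I) + 18*I)/(b^2 + 2*I*b + 35)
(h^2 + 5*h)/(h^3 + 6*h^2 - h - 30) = h/(h^2 + h - 6)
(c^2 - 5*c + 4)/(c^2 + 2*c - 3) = (c - 4)/(c + 3)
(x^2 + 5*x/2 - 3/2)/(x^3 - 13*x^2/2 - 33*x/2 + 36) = (2*x - 1)/(2*x^2 - 19*x + 24)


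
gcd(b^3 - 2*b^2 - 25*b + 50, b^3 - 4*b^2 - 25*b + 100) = b^2 - 25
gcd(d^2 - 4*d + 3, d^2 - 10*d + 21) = d - 3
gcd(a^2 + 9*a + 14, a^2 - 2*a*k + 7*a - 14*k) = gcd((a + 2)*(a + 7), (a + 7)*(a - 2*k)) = a + 7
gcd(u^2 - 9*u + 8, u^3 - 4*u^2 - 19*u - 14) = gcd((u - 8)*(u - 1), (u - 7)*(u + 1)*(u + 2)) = 1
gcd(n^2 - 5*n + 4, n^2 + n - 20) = n - 4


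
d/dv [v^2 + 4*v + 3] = 2*v + 4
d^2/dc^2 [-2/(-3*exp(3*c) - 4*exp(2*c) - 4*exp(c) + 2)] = 2*(2*(9*exp(2*c) + 8*exp(c) + 4)^2*exp(c) - (27*exp(2*c) + 16*exp(c) + 4)*(3*exp(3*c) + 4*exp(2*c) + 4*exp(c) - 2))*exp(c)/(3*exp(3*c) + 4*exp(2*c) + 4*exp(c) - 2)^3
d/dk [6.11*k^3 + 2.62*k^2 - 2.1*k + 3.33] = 18.33*k^2 + 5.24*k - 2.1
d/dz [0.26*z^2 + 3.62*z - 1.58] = 0.52*z + 3.62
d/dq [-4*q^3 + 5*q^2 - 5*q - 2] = -12*q^2 + 10*q - 5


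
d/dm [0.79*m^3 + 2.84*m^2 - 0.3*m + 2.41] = 2.37*m^2 + 5.68*m - 0.3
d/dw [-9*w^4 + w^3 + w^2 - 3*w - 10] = -36*w^3 + 3*w^2 + 2*w - 3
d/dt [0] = 0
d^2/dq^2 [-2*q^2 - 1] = -4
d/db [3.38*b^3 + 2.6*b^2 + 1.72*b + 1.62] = 10.14*b^2 + 5.2*b + 1.72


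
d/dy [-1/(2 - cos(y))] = sin(y)/(cos(y) - 2)^2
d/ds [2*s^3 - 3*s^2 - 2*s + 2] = 6*s^2 - 6*s - 2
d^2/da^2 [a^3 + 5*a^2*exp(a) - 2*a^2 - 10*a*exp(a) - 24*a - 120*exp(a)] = 5*a^2*exp(a) + 10*a*exp(a) + 6*a - 130*exp(a) - 4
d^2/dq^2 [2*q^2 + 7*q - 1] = 4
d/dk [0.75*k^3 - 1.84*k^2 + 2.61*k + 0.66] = 2.25*k^2 - 3.68*k + 2.61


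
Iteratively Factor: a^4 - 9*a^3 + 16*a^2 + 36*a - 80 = (a - 2)*(a^3 - 7*a^2 + 2*a + 40) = (a - 4)*(a - 2)*(a^2 - 3*a - 10) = (a - 5)*(a - 4)*(a - 2)*(a + 2)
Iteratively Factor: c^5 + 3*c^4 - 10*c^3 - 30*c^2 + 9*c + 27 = (c - 1)*(c^4 + 4*c^3 - 6*c^2 - 36*c - 27) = (c - 1)*(c + 1)*(c^3 + 3*c^2 - 9*c - 27) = (c - 1)*(c + 1)*(c + 3)*(c^2 - 9) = (c - 1)*(c + 1)*(c + 3)^2*(c - 3)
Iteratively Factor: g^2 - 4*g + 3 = (g - 3)*(g - 1)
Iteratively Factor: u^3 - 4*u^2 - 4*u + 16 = (u - 4)*(u^2 - 4) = (u - 4)*(u - 2)*(u + 2)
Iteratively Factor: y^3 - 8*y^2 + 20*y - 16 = (y - 4)*(y^2 - 4*y + 4) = (y - 4)*(y - 2)*(y - 2)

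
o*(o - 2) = o^2 - 2*o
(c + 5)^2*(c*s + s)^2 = c^4*s^2 + 12*c^3*s^2 + 46*c^2*s^2 + 60*c*s^2 + 25*s^2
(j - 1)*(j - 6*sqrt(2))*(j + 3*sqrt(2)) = j^3 - 3*sqrt(2)*j^2 - j^2 - 36*j + 3*sqrt(2)*j + 36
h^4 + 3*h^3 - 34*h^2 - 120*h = h*(h - 6)*(h + 4)*(h + 5)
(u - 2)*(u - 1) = u^2 - 3*u + 2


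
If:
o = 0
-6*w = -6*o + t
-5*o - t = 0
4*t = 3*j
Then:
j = 0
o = 0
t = 0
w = 0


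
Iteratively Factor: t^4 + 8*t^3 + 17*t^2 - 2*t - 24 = (t + 2)*(t^3 + 6*t^2 + 5*t - 12) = (t + 2)*(t + 3)*(t^2 + 3*t - 4) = (t + 2)*(t + 3)*(t + 4)*(t - 1)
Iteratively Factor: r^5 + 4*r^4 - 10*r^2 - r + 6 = (r - 1)*(r^4 + 5*r^3 + 5*r^2 - 5*r - 6) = (r - 1)*(r + 2)*(r^3 + 3*r^2 - r - 3) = (r - 1)*(r + 1)*(r + 2)*(r^2 + 2*r - 3) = (r - 1)*(r + 1)*(r + 2)*(r + 3)*(r - 1)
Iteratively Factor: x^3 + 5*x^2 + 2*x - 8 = (x + 2)*(x^2 + 3*x - 4) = (x + 2)*(x + 4)*(x - 1)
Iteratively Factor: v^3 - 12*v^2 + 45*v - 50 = (v - 5)*(v^2 - 7*v + 10) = (v - 5)*(v - 2)*(v - 5)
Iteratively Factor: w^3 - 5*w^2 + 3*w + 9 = (w - 3)*(w^2 - 2*w - 3) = (w - 3)^2*(w + 1)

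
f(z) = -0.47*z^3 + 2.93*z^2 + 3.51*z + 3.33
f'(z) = -1.41*z^2 + 5.86*z + 3.51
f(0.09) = 3.67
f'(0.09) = 4.03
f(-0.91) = 2.92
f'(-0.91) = -2.99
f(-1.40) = 5.45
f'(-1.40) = -7.46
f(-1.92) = 10.72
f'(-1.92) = -12.94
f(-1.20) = 4.15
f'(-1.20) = -5.55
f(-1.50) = 6.24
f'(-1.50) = -8.45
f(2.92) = 26.86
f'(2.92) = 8.60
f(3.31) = 30.01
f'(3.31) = 7.46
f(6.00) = 28.35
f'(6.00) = -12.09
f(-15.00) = 2196.18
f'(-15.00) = -401.64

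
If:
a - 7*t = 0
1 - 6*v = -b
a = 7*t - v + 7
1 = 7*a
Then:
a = 1/7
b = 41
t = 1/49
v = 7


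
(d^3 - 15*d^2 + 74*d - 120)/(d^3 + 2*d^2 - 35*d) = (d^2 - 10*d + 24)/(d*(d + 7))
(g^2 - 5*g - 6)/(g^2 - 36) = (g + 1)/(g + 6)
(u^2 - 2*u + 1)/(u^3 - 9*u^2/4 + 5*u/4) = 4*(u - 1)/(u*(4*u - 5))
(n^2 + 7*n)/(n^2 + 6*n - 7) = n/(n - 1)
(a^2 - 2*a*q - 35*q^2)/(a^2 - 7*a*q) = (a + 5*q)/a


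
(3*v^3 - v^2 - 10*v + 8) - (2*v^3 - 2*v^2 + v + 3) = v^3 + v^2 - 11*v + 5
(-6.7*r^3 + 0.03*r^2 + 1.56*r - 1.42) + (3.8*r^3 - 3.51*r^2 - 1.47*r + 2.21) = -2.9*r^3 - 3.48*r^2 + 0.0900000000000001*r + 0.79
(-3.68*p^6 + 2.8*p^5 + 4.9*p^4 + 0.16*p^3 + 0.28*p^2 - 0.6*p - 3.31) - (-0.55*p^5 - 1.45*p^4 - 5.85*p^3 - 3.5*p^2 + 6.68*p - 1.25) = -3.68*p^6 + 3.35*p^5 + 6.35*p^4 + 6.01*p^3 + 3.78*p^2 - 7.28*p - 2.06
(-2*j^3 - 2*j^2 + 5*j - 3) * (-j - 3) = 2*j^4 + 8*j^3 + j^2 - 12*j + 9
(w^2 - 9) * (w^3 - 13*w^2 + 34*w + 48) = w^5 - 13*w^4 + 25*w^3 + 165*w^2 - 306*w - 432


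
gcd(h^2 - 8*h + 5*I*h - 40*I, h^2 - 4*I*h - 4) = 1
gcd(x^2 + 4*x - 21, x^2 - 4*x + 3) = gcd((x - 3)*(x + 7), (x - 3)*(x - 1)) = x - 3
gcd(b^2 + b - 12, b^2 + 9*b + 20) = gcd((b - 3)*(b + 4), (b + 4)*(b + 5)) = b + 4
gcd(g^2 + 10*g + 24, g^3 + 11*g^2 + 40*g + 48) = g + 4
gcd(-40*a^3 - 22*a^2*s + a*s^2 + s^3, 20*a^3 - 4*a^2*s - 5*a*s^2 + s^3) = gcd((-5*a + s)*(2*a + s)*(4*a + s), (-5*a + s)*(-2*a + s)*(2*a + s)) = -10*a^2 - 3*a*s + s^2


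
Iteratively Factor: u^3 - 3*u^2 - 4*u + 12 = (u + 2)*(u^2 - 5*u + 6) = (u - 2)*(u + 2)*(u - 3)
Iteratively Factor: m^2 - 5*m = (m)*(m - 5)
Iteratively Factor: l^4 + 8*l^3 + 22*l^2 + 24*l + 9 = (l + 3)*(l^3 + 5*l^2 + 7*l + 3) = (l + 1)*(l + 3)*(l^2 + 4*l + 3) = (l + 1)^2*(l + 3)*(l + 3)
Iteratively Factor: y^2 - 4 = (y + 2)*(y - 2)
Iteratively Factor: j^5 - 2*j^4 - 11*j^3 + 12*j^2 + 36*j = (j + 2)*(j^4 - 4*j^3 - 3*j^2 + 18*j) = (j + 2)^2*(j^3 - 6*j^2 + 9*j) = (j - 3)*(j + 2)^2*(j^2 - 3*j) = j*(j - 3)*(j + 2)^2*(j - 3)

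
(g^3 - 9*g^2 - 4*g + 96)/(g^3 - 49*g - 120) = (g - 4)/(g + 5)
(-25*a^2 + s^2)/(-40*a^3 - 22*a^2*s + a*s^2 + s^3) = (5*a + s)/(8*a^2 + 6*a*s + s^2)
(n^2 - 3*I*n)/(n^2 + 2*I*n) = (n - 3*I)/(n + 2*I)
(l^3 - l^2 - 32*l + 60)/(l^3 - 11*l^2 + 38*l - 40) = (l + 6)/(l - 4)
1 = 1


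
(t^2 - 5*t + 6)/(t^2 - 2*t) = (t - 3)/t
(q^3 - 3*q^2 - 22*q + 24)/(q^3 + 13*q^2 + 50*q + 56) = (q^2 - 7*q + 6)/(q^2 + 9*q + 14)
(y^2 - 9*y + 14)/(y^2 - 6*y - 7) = (y - 2)/(y + 1)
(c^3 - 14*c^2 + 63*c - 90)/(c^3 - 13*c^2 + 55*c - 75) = (c - 6)/(c - 5)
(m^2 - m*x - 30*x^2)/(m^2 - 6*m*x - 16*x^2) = (-m^2 + m*x + 30*x^2)/(-m^2 + 6*m*x + 16*x^2)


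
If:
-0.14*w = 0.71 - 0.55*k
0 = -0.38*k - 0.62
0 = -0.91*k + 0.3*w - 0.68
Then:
No Solution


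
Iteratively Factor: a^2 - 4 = (a + 2)*(a - 2)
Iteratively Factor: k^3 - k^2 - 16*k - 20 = (k + 2)*(k^2 - 3*k - 10) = (k + 2)^2*(k - 5)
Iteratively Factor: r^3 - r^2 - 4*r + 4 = (r + 2)*(r^2 - 3*r + 2) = (r - 2)*(r + 2)*(r - 1)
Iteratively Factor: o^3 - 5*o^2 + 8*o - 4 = (o - 2)*(o^2 - 3*o + 2) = (o - 2)^2*(o - 1)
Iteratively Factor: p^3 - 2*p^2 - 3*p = (p + 1)*(p^2 - 3*p) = p*(p + 1)*(p - 3)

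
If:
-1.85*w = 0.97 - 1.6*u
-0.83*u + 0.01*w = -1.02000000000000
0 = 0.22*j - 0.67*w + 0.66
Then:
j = -1.34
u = 1.24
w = 0.54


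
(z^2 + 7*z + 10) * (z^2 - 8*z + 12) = z^4 - z^3 - 34*z^2 + 4*z + 120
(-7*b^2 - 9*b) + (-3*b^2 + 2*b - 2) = -10*b^2 - 7*b - 2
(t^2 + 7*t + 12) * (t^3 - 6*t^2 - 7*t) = t^5 + t^4 - 37*t^3 - 121*t^2 - 84*t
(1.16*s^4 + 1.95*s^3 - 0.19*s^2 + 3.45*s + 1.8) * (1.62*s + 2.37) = 1.8792*s^5 + 5.9082*s^4 + 4.3137*s^3 + 5.1387*s^2 + 11.0925*s + 4.266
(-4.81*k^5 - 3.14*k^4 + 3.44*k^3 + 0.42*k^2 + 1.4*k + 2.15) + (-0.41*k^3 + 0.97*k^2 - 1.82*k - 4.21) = -4.81*k^5 - 3.14*k^4 + 3.03*k^3 + 1.39*k^2 - 0.42*k - 2.06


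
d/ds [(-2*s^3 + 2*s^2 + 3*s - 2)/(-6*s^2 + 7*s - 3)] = (12*s^4 - 28*s^3 + 50*s^2 - 36*s + 5)/(36*s^4 - 84*s^3 + 85*s^2 - 42*s + 9)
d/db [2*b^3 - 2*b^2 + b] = 6*b^2 - 4*b + 1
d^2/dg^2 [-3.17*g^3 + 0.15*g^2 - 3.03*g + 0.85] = 0.3 - 19.02*g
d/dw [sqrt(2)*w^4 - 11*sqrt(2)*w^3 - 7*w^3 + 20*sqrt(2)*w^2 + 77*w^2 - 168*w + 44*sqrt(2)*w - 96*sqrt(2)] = 4*sqrt(2)*w^3 - 33*sqrt(2)*w^2 - 21*w^2 + 40*sqrt(2)*w + 154*w - 168 + 44*sqrt(2)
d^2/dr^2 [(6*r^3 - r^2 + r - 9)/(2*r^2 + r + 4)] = 2*(-36*r^3 - 12*r^2 + 210*r + 43)/(8*r^6 + 12*r^5 + 54*r^4 + 49*r^3 + 108*r^2 + 48*r + 64)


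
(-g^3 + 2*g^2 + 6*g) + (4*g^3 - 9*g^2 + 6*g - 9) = 3*g^3 - 7*g^2 + 12*g - 9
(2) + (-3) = -1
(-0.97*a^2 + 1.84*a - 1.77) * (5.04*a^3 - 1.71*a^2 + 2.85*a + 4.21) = -4.8888*a^5 + 10.9323*a^4 - 14.8317*a^3 + 4.187*a^2 + 2.7019*a - 7.4517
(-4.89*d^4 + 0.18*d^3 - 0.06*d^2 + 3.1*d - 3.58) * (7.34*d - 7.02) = -35.8926*d^5 + 35.649*d^4 - 1.704*d^3 + 23.1752*d^2 - 48.0392*d + 25.1316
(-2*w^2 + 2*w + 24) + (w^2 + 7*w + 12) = -w^2 + 9*w + 36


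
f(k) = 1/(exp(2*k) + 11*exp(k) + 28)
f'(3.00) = 0.00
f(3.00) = 0.00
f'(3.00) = 0.00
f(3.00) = 0.00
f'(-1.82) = -0.00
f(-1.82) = 0.03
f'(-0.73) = -0.01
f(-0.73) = 0.03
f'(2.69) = -0.00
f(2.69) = 0.00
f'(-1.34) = -0.00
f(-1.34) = 0.03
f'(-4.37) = -0.00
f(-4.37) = 0.04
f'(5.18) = -0.00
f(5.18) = 0.00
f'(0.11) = -0.01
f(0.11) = 0.02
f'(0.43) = -0.01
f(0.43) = 0.02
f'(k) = (-2*exp(2*k) - 11*exp(k))/(exp(2*k) + 11*exp(k) + 28)^2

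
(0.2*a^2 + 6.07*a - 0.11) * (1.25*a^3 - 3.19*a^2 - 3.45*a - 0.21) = 0.25*a^5 + 6.9495*a^4 - 20.1908*a^3 - 20.6326*a^2 - 0.8952*a + 0.0231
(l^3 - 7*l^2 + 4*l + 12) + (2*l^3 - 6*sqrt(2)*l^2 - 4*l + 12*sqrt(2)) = 3*l^3 - 6*sqrt(2)*l^2 - 7*l^2 + 12 + 12*sqrt(2)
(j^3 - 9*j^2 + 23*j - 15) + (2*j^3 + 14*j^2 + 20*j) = 3*j^3 + 5*j^2 + 43*j - 15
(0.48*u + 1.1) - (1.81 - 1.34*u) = 1.82*u - 0.71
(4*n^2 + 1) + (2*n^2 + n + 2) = 6*n^2 + n + 3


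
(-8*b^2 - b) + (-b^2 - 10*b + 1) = -9*b^2 - 11*b + 1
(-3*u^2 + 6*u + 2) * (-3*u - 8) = 9*u^3 + 6*u^2 - 54*u - 16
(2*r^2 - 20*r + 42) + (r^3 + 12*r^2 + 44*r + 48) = r^3 + 14*r^2 + 24*r + 90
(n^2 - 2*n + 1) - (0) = n^2 - 2*n + 1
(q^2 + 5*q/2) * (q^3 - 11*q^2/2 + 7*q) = q^5 - 3*q^4 - 27*q^3/4 + 35*q^2/2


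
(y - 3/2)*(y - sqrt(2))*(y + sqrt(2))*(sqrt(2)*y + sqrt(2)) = sqrt(2)*y^4 - sqrt(2)*y^3/2 - 7*sqrt(2)*y^2/2 + sqrt(2)*y + 3*sqrt(2)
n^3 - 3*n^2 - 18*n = n*(n - 6)*(n + 3)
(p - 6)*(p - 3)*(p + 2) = p^3 - 7*p^2 + 36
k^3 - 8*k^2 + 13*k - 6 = (k - 6)*(k - 1)^2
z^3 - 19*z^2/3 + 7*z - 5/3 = (z - 5)*(z - 1)*(z - 1/3)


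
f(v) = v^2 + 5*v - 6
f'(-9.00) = -13.00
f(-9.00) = 30.00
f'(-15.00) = -25.00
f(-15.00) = 144.00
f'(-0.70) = 3.60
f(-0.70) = -9.01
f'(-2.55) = -0.10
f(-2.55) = -12.25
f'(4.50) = 14.00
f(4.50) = 36.75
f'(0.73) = 6.46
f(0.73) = -1.82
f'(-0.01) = 4.98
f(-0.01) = -6.05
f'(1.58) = 8.16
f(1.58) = 4.40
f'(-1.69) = 1.62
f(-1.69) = -11.59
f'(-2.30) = 0.40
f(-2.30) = -12.21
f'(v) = 2*v + 5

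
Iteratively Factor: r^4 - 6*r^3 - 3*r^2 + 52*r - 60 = (r + 3)*(r^3 - 9*r^2 + 24*r - 20) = (r - 5)*(r + 3)*(r^2 - 4*r + 4) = (r - 5)*(r - 2)*(r + 3)*(r - 2)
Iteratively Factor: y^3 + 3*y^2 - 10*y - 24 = (y + 4)*(y^2 - y - 6) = (y + 2)*(y + 4)*(y - 3)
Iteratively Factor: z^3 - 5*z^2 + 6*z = (z - 3)*(z^2 - 2*z) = z*(z - 3)*(z - 2)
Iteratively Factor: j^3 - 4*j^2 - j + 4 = (j + 1)*(j^2 - 5*j + 4) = (j - 4)*(j + 1)*(j - 1)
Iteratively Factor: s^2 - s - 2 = (s - 2)*(s + 1)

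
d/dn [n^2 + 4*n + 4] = 2*n + 4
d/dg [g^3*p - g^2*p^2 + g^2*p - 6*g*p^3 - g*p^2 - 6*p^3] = p*(3*g^2 - 2*g*p + 2*g - 6*p^2 - p)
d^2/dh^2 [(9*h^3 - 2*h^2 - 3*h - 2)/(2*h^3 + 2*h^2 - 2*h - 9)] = 2*(-44*h^6 + 72*h^5 + 864*h^4 - 150*h^3 + 54*h^2 + 1941*h - 152)/(8*h^9 + 24*h^8 - 148*h^6 - 216*h^5 + 132*h^4 + 694*h^3 + 378*h^2 - 486*h - 729)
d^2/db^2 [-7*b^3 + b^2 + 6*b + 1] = 2 - 42*b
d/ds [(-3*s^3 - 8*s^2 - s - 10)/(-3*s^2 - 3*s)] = (3*s^4 + 6*s^3 + 7*s^2 - 20*s - 10)/(3*s^2*(s^2 + 2*s + 1))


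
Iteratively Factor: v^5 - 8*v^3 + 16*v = (v - 2)*(v^4 + 2*v^3 - 4*v^2 - 8*v) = (v - 2)^2*(v^3 + 4*v^2 + 4*v) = (v - 2)^2*(v + 2)*(v^2 + 2*v) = (v - 2)^2*(v + 2)^2*(v)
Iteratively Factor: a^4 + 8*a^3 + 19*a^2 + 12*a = (a + 3)*(a^3 + 5*a^2 + 4*a) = a*(a + 3)*(a^2 + 5*a + 4) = a*(a + 1)*(a + 3)*(a + 4)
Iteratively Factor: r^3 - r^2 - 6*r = (r + 2)*(r^2 - 3*r) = (r - 3)*(r + 2)*(r)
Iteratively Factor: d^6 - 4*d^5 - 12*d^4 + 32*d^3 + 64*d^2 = (d)*(d^5 - 4*d^4 - 12*d^3 + 32*d^2 + 64*d) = d*(d + 2)*(d^4 - 6*d^3 + 32*d) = d*(d + 2)^2*(d^3 - 8*d^2 + 16*d) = d^2*(d + 2)^2*(d^2 - 8*d + 16) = d^2*(d - 4)*(d + 2)^2*(d - 4)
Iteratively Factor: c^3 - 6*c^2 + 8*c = (c)*(c^2 - 6*c + 8) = c*(c - 4)*(c - 2)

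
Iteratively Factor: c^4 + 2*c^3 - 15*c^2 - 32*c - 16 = (c - 4)*(c^3 + 6*c^2 + 9*c + 4) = (c - 4)*(c + 1)*(c^2 + 5*c + 4) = (c - 4)*(c + 1)^2*(c + 4)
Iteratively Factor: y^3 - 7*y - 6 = (y - 3)*(y^2 + 3*y + 2) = (y - 3)*(y + 2)*(y + 1)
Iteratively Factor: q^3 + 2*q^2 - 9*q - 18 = (q + 3)*(q^2 - q - 6) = (q + 2)*(q + 3)*(q - 3)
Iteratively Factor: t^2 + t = (t)*(t + 1)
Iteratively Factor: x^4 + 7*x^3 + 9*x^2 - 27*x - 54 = (x + 3)*(x^3 + 4*x^2 - 3*x - 18) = (x + 3)^2*(x^2 + x - 6) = (x + 3)^3*(x - 2)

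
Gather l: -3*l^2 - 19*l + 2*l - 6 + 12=-3*l^2 - 17*l + 6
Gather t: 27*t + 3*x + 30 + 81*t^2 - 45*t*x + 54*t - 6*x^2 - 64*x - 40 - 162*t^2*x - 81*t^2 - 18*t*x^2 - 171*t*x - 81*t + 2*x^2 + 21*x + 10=-162*t^2*x + t*(-18*x^2 - 216*x) - 4*x^2 - 40*x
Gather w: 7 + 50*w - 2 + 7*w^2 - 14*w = 7*w^2 + 36*w + 5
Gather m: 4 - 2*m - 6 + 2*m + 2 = 0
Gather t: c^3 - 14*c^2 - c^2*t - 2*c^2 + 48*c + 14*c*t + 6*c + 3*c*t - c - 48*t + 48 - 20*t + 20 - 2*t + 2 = c^3 - 16*c^2 + 53*c + t*(-c^2 + 17*c - 70) + 70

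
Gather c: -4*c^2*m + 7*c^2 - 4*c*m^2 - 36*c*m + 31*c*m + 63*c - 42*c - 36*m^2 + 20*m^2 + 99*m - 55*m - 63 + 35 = c^2*(7 - 4*m) + c*(-4*m^2 - 5*m + 21) - 16*m^2 + 44*m - 28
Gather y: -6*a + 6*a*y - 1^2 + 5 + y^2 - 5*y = -6*a + y^2 + y*(6*a - 5) + 4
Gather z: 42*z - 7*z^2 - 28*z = -7*z^2 + 14*z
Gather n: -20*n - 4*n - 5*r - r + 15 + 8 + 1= -24*n - 6*r + 24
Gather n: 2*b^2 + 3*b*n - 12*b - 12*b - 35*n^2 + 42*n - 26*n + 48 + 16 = 2*b^2 - 24*b - 35*n^2 + n*(3*b + 16) + 64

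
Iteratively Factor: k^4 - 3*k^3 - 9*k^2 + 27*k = (k + 3)*(k^3 - 6*k^2 + 9*k) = (k - 3)*(k + 3)*(k^2 - 3*k) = k*(k - 3)*(k + 3)*(k - 3)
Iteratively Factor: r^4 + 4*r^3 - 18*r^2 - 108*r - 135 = (r + 3)*(r^3 + r^2 - 21*r - 45) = (r + 3)^2*(r^2 - 2*r - 15) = (r + 3)^3*(r - 5)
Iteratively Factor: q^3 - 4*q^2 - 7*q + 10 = (q - 1)*(q^2 - 3*q - 10) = (q - 5)*(q - 1)*(q + 2)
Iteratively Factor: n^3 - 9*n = (n - 3)*(n^2 + 3*n) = (n - 3)*(n + 3)*(n)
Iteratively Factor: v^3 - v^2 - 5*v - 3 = (v + 1)*(v^2 - 2*v - 3) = (v - 3)*(v + 1)*(v + 1)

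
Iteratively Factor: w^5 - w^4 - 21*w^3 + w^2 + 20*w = (w + 4)*(w^4 - 5*w^3 - w^2 + 5*w) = (w + 1)*(w + 4)*(w^3 - 6*w^2 + 5*w) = (w - 1)*(w + 1)*(w + 4)*(w^2 - 5*w) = (w - 5)*(w - 1)*(w + 1)*(w + 4)*(w)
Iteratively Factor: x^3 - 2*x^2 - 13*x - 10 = (x + 2)*(x^2 - 4*x - 5) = (x + 1)*(x + 2)*(x - 5)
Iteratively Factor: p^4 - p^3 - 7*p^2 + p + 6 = (p - 3)*(p^3 + 2*p^2 - p - 2) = (p - 3)*(p + 2)*(p^2 - 1) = (p - 3)*(p - 1)*(p + 2)*(p + 1)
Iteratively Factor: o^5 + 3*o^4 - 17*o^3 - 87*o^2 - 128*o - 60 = (o + 2)*(o^4 + o^3 - 19*o^2 - 49*o - 30) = (o - 5)*(o + 2)*(o^3 + 6*o^2 + 11*o + 6) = (o - 5)*(o + 1)*(o + 2)*(o^2 + 5*o + 6) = (o - 5)*(o + 1)*(o + 2)*(o + 3)*(o + 2)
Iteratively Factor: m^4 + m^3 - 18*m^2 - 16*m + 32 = (m + 4)*(m^3 - 3*m^2 - 6*m + 8) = (m - 4)*(m + 4)*(m^2 + m - 2) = (m - 4)*(m - 1)*(m + 4)*(m + 2)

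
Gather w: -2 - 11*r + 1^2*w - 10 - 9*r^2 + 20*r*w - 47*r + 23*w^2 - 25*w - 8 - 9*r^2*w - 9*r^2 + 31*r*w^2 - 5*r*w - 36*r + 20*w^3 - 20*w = -18*r^2 - 94*r + 20*w^3 + w^2*(31*r + 23) + w*(-9*r^2 + 15*r - 44) - 20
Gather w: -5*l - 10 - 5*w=-5*l - 5*w - 10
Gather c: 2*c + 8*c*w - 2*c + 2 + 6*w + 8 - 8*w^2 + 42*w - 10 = 8*c*w - 8*w^2 + 48*w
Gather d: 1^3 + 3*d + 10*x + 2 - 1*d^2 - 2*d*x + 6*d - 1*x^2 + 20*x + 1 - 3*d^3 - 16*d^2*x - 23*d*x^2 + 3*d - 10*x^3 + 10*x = -3*d^3 + d^2*(-16*x - 1) + d*(-23*x^2 - 2*x + 12) - 10*x^3 - x^2 + 40*x + 4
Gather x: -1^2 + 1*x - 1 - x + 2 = 0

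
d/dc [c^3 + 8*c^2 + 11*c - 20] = 3*c^2 + 16*c + 11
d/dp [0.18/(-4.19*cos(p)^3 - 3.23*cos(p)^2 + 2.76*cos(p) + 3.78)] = (-2.2626*cos(p)^2 - 1.1628*cos(p) + 0.4968)*sin(p)/(4.19*cos(p)^3 + 3.23*cos(p)^2 - 2.76*cos(p) - 3.78)^2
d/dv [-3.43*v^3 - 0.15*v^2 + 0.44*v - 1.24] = -10.29*v^2 - 0.3*v + 0.44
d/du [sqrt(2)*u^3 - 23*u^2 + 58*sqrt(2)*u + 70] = 3*sqrt(2)*u^2 - 46*u + 58*sqrt(2)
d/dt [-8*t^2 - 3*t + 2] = -16*t - 3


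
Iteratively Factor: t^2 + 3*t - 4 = (t - 1)*(t + 4)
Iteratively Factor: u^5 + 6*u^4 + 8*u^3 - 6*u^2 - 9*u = (u - 1)*(u^4 + 7*u^3 + 15*u^2 + 9*u) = (u - 1)*(u + 3)*(u^3 + 4*u^2 + 3*u) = (u - 1)*(u + 1)*(u + 3)*(u^2 + 3*u) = u*(u - 1)*(u + 1)*(u + 3)*(u + 3)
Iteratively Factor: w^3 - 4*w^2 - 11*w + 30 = (w - 5)*(w^2 + w - 6) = (w - 5)*(w - 2)*(w + 3)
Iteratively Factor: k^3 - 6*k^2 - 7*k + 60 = (k + 3)*(k^2 - 9*k + 20) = (k - 5)*(k + 3)*(k - 4)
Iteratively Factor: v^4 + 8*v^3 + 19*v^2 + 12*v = (v + 3)*(v^3 + 5*v^2 + 4*v) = (v + 3)*(v + 4)*(v^2 + v) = v*(v + 3)*(v + 4)*(v + 1)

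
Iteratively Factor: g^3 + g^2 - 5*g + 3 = (g - 1)*(g^2 + 2*g - 3) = (g - 1)*(g + 3)*(g - 1)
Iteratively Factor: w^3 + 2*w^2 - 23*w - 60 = (w + 3)*(w^2 - w - 20) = (w - 5)*(w + 3)*(w + 4)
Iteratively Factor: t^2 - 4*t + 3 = (t - 3)*(t - 1)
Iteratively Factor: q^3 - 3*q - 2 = (q + 1)*(q^2 - q - 2) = (q + 1)^2*(q - 2)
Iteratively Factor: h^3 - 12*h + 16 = (h - 2)*(h^2 + 2*h - 8) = (h - 2)*(h + 4)*(h - 2)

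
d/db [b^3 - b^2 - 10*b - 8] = 3*b^2 - 2*b - 10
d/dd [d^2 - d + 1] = 2*d - 1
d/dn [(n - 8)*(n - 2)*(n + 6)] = 3*n^2 - 8*n - 44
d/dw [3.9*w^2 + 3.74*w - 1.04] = 7.8*w + 3.74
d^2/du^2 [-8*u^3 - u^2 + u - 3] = -48*u - 2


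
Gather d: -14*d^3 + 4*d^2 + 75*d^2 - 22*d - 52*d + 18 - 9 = -14*d^3 + 79*d^2 - 74*d + 9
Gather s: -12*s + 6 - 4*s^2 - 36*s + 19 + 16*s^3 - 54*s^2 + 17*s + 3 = 16*s^3 - 58*s^2 - 31*s + 28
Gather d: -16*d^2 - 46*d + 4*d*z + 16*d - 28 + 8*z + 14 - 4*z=-16*d^2 + d*(4*z - 30) + 4*z - 14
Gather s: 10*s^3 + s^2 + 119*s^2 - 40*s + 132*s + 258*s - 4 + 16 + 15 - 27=10*s^3 + 120*s^2 + 350*s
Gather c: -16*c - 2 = -16*c - 2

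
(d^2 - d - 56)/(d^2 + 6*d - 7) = (d - 8)/(d - 1)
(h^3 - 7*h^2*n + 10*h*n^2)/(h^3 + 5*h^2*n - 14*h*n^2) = (h - 5*n)/(h + 7*n)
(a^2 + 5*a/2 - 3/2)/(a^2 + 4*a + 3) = (a - 1/2)/(a + 1)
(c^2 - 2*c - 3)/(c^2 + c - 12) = (c + 1)/(c + 4)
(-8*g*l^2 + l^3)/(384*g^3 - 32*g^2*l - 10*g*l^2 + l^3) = -l^2/(48*g^2 + 2*g*l - l^2)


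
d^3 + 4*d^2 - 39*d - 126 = (d - 6)*(d + 3)*(d + 7)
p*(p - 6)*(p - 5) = p^3 - 11*p^2 + 30*p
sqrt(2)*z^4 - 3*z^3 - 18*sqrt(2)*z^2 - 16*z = z*(z - 4*sqrt(2))*(z + 2*sqrt(2))*(sqrt(2)*z + 1)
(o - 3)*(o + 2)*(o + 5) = o^3 + 4*o^2 - 11*o - 30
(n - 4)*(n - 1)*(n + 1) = n^3 - 4*n^2 - n + 4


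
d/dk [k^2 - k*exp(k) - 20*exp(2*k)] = -k*exp(k) + 2*k - 40*exp(2*k) - exp(k)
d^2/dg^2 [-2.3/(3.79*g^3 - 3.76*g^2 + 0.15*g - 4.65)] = ((52.302*g - 17.296)*(3.79*g^3 - 3.76*g^2 + 0.15*g - 4.65) - 2.3*(11.37*g^2 - 7.52*g + 0.15)*(22.74*g^2 - 15.04*g + 0.3))/(3.79*g^3 - 3.76*g^2 + 0.15*g - 4.65)^3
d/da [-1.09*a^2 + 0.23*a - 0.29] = 0.23 - 2.18*a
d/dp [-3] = 0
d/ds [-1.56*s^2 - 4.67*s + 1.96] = -3.12*s - 4.67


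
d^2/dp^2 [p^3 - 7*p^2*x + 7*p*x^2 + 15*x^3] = 6*p - 14*x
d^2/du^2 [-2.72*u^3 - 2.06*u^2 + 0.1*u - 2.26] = -16.32*u - 4.12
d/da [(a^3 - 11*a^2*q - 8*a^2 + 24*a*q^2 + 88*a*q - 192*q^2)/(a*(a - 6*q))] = (a^4 - 12*a^3*q + 42*a^2*q^2 - 40*a^2*q + 384*a*q^2 - 1152*q^3)/(a^2*(a^2 - 12*a*q + 36*q^2))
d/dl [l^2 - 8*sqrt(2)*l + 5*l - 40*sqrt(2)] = 2*l - 8*sqrt(2) + 5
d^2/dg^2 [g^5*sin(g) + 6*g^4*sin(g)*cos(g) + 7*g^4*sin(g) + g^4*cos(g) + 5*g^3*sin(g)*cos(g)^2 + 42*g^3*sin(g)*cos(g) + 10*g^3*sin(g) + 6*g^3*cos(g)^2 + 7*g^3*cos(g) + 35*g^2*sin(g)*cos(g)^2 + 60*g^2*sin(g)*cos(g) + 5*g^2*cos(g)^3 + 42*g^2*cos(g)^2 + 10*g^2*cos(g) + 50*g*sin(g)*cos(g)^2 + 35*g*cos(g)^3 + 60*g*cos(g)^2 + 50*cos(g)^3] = -g^5*sin(g) - 7*g^4*sin(g) - 12*g^4*sin(2*g) + 9*g^4*cos(g) + 3*g^3*sin(g)/4 - 84*g^3*sin(2*g) - 45*g^3*sin(3*g)/4 + 49*g^3*cos(g) + 36*g^3*cos(2*g) + 133*g^2*sin(g)/4 - 120*g^2*sin(2*g) - 315*g^2*sin(3*g)/4 + 263*g^2*cos(g)/4 + 168*g^2*cos(2*g) + 45*g^2*cos(3*g)/4 - 42*g*sin(2*g) - 120*g*sin(3*g) + 203*g*cos(g)/4 + 138*g*cos(2*g) + 105*g*cos(3*g)/4 + 18*g - 140*sin(g) - 60*sin(2*g) + 70*sqrt(2)*sin(g + pi/4) - 35*sqrt(2)*sin(3*g + pi/4) - 20*cos(g) + 42*cos(2*g) - 35*sqrt(2)*cos(g + pi/4) + 42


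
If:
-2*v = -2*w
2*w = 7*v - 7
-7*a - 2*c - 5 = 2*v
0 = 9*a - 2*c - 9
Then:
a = 3/40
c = -333/80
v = 7/5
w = 7/5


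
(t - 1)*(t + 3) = t^2 + 2*t - 3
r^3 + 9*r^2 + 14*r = r*(r + 2)*(r + 7)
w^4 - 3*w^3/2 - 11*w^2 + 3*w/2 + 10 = (w - 4)*(w - 1)*(w + 1)*(w + 5/2)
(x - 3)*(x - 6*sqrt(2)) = x^2 - 6*sqrt(2)*x - 3*x + 18*sqrt(2)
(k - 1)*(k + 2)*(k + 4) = k^3 + 5*k^2 + 2*k - 8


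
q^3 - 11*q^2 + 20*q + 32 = (q - 8)*(q - 4)*(q + 1)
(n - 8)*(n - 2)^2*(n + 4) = n^4 - 8*n^3 - 12*n^2 + 112*n - 128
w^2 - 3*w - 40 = (w - 8)*(w + 5)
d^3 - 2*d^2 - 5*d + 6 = (d - 3)*(d - 1)*(d + 2)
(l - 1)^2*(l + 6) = l^3 + 4*l^2 - 11*l + 6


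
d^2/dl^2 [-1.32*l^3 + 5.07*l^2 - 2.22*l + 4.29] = 10.14 - 7.92*l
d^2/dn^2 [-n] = 0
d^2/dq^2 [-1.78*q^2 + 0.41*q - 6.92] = -3.56000000000000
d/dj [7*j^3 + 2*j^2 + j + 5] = 21*j^2 + 4*j + 1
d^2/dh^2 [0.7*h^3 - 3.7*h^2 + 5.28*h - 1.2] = 4.2*h - 7.4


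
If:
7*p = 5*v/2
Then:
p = 5*v/14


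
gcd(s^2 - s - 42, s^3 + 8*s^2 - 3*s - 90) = s + 6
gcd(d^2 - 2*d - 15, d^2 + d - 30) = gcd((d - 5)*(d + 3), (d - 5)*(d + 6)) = d - 5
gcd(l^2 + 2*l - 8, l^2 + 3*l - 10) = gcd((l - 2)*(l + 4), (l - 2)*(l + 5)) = l - 2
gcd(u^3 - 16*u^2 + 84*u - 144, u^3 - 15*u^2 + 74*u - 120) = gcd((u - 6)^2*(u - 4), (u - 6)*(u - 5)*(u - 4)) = u^2 - 10*u + 24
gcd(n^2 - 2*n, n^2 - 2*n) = n^2 - 2*n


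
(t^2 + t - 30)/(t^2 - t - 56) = (-t^2 - t + 30)/(-t^2 + t + 56)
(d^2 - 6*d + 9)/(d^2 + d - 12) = (d - 3)/(d + 4)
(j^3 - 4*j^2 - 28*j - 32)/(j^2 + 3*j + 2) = (j^2 - 6*j - 16)/(j + 1)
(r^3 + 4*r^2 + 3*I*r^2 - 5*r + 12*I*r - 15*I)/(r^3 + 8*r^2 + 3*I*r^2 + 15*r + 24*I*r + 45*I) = (r - 1)/(r + 3)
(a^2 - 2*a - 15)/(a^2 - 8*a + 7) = (a^2 - 2*a - 15)/(a^2 - 8*a + 7)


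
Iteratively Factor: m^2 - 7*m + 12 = (m - 4)*(m - 3)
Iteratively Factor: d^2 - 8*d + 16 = (d - 4)*(d - 4)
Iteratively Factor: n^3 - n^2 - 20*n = (n + 4)*(n^2 - 5*n) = n*(n + 4)*(n - 5)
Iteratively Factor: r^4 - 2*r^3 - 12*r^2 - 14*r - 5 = (r + 1)*(r^3 - 3*r^2 - 9*r - 5) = (r + 1)^2*(r^2 - 4*r - 5) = (r - 5)*(r + 1)^2*(r + 1)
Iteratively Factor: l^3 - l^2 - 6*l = (l + 2)*(l^2 - 3*l) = l*(l + 2)*(l - 3)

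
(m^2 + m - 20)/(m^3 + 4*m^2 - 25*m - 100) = (m - 4)/(m^2 - m - 20)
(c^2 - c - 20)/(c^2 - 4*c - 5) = (c + 4)/(c + 1)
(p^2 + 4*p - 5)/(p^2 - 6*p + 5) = (p + 5)/(p - 5)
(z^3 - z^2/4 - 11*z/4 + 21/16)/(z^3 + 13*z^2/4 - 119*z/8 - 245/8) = (4*z^2 - 8*z + 3)/(2*(2*z^2 + 3*z - 35))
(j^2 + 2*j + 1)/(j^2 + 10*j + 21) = (j^2 + 2*j + 1)/(j^2 + 10*j + 21)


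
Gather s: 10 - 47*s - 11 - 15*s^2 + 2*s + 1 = -15*s^2 - 45*s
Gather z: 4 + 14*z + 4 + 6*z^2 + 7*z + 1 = 6*z^2 + 21*z + 9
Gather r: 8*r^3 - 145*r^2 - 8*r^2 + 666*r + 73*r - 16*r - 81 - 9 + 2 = 8*r^3 - 153*r^2 + 723*r - 88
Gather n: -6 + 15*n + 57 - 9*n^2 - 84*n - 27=-9*n^2 - 69*n + 24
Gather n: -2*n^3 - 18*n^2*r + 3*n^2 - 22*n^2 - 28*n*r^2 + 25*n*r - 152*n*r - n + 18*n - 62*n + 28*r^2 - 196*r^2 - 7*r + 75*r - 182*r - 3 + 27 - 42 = -2*n^3 + n^2*(-18*r - 19) + n*(-28*r^2 - 127*r - 45) - 168*r^2 - 114*r - 18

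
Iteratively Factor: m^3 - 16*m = (m - 4)*(m^2 + 4*m) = m*(m - 4)*(m + 4)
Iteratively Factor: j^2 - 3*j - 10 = (j - 5)*(j + 2)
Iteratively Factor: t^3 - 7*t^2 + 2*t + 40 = (t + 2)*(t^2 - 9*t + 20) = (t - 5)*(t + 2)*(t - 4)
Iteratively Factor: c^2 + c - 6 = (c + 3)*(c - 2)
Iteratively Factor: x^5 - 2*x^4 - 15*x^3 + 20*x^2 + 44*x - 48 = (x + 3)*(x^4 - 5*x^3 + 20*x - 16) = (x - 2)*(x + 3)*(x^3 - 3*x^2 - 6*x + 8) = (x - 2)*(x + 2)*(x + 3)*(x^2 - 5*x + 4) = (x - 4)*(x - 2)*(x + 2)*(x + 3)*(x - 1)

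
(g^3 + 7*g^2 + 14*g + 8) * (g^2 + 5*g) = g^5 + 12*g^4 + 49*g^3 + 78*g^2 + 40*g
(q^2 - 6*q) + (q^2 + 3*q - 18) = 2*q^2 - 3*q - 18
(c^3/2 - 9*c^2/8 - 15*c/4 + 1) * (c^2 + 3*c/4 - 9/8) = c^5/2 - 3*c^4/4 - 165*c^3/32 - 35*c^2/64 + 159*c/32 - 9/8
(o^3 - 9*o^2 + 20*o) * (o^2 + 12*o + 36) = o^5 + 3*o^4 - 52*o^3 - 84*o^2 + 720*o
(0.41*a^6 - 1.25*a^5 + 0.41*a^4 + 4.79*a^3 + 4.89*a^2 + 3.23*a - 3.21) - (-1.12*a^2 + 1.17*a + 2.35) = 0.41*a^6 - 1.25*a^5 + 0.41*a^4 + 4.79*a^3 + 6.01*a^2 + 2.06*a - 5.56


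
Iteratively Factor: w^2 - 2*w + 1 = (w - 1)*(w - 1)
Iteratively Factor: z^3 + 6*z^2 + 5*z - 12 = (z + 3)*(z^2 + 3*z - 4) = (z - 1)*(z + 3)*(z + 4)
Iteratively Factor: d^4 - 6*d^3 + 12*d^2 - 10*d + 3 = (d - 1)*(d^3 - 5*d^2 + 7*d - 3) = (d - 1)^2*(d^2 - 4*d + 3) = (d - 1)^3*(d - 3)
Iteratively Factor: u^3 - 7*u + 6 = (u + 3)*(u^2 - 3*u + 2) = (u - 1)*(u + 3)*(u - 2)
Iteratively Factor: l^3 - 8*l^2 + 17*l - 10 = (l - 5)*(l^2 - 3*l + 2) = (l - 5)*(l - 1)*(l - 2)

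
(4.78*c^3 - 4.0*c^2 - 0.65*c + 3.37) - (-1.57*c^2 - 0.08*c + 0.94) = 4.78*c^3 - 2.43*c^2 - 0.57*c + 2.43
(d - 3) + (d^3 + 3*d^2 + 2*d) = d^3 + 3*d^2 + 3*d - 3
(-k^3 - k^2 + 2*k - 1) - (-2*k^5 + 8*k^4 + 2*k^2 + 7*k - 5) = 2*k^5 - 8*k^4 - k^3 - 3*k^2 - 5*k + 4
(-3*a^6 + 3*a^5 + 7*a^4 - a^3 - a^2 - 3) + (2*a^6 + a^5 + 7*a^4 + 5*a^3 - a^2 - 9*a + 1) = -a^6 + 4*a^5 + 14*a^4 + 4*a^3 - 2*a^2 - 9*a - 2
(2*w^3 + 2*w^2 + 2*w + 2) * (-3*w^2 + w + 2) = -6*w^5 - 4*w^4 + 6*w + 4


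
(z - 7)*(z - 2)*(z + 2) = z^3 - 7*z^2 - 4*z + 28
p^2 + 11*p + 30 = (p + 5)*(p + 6)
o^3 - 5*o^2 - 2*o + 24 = (o - 4)*(o - 3)*(o + 2)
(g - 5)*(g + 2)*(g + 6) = g^3 + 3*g^2 - 28*g - 60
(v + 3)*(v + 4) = v^2 + 7*v + 12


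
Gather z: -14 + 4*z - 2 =4*z - 16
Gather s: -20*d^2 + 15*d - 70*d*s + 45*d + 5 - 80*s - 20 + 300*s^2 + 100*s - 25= -20*d^2 + 60*d + 300*s^2 + s*(20 - 70*d) - 40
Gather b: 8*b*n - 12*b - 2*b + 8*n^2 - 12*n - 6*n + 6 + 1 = b*(8*n - 14) + 8*n^2 - 18*n + 7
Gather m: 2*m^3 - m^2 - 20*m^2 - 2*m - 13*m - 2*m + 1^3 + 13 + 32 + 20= 2*m^3 - 21*m^2 - 17*m + 66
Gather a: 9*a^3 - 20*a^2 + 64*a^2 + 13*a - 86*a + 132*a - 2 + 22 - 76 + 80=9*a^3 + 44*a^2 + 59*a + 24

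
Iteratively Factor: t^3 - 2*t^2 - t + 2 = (t + 1)*(t^2 - 3*t + 2) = (t - 2)*(t + 1)*(t - 1)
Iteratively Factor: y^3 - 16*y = (y - 4)*(y^2 + 4*y) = y*(y - 4)*(y + 4)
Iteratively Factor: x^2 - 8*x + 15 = (x - 5)*(x - 3)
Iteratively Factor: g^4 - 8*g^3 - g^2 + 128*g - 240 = (g - 3)*(g^3 - 5*g^2 - 16*g + 80) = (g - 4)*(g - 3)*(g^2 - g - 20) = (g - 4)*(g - 3)*(g + 4)*(g - 5)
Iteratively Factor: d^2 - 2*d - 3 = (d - 3)*(d + 1)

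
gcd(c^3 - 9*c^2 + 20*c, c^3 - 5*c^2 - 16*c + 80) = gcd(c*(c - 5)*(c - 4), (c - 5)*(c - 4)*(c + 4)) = c^2 - 9*c + 20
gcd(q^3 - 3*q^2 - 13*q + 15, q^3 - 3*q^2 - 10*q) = q - 5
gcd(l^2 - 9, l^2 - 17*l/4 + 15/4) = l - 3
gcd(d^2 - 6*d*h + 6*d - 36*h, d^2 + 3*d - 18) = d + 6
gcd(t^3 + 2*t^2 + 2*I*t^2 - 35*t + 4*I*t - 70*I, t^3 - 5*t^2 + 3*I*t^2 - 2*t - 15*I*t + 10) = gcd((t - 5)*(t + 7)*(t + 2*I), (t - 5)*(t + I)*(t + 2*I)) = t^2 + t*(-5 + 2*I) - 10*I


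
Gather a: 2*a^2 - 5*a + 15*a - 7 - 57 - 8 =2*a^2 + 10*a - 72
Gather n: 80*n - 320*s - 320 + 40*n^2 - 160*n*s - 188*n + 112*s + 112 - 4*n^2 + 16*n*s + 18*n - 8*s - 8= 36*n^2 + n*(-144*s - 90) - 216*s - 216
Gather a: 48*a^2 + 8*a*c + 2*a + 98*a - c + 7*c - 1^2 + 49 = 48*a^2 + a*(8*c + 100) + 6*c + 48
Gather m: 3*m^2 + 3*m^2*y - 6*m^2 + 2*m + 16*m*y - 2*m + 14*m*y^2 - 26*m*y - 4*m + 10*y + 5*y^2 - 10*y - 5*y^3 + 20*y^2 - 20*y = m^2*(3*y - 3) + m*(14*y^2 - 10*y - 4) - 5*y^3 + 25*y^2 - 20*y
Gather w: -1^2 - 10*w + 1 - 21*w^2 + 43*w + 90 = -21*w^2 + 33*w + 90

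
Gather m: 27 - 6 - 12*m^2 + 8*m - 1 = -12*m^2 + 8*m + 20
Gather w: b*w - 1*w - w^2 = -w^2 + w*(b - 1)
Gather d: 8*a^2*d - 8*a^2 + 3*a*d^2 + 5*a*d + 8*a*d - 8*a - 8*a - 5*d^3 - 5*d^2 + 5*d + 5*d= -8*a^2 - 16*a - 5*d^3 + d^2*(3*a - 5) + d*(8*a^2 + 13*a + 10)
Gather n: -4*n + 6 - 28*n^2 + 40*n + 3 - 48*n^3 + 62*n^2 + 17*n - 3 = -48*n^3 + 34*n^2 + 53*n + 6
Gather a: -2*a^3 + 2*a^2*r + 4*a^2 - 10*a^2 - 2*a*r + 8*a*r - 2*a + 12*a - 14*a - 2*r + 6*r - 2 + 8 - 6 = -2*a^3 + a^2*(2*r - 6) + a*(6*r - 4) + 4*r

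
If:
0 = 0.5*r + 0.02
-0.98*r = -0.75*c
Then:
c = -0.05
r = -0.04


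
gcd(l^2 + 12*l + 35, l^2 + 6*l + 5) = l + 5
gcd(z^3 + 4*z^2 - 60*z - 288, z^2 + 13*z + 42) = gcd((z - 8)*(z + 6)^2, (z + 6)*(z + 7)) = z + 6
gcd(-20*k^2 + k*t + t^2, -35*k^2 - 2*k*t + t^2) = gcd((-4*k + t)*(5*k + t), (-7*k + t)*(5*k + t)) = 5*k + t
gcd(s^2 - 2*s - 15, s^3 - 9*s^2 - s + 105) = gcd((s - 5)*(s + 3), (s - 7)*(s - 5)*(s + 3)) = s^2 - 2*s - 15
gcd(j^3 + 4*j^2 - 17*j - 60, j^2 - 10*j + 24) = j - 4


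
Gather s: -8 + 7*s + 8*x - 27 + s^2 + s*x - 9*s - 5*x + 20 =s^2 + s*(x - 2) + 3*x - 15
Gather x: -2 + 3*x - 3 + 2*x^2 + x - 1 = 2*x^2 + 4*x - 6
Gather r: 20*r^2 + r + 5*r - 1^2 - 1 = 20*r^2 + 6*r - 2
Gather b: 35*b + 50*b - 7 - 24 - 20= 85*b - 51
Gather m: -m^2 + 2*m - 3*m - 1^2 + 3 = -m^2 - m + 2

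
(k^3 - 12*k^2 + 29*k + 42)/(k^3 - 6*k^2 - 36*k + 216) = (k^2 - 6*k - 7)/(k^2 - 36)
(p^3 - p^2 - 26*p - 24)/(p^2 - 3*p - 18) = (p^2 + 5*p + 4)/(p + 3)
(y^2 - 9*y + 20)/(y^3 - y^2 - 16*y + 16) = (y - 5)/(y^2 + 3*y - 4)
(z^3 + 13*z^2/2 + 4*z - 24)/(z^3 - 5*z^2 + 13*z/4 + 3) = 2*(z^2 + 8*z + 16)/(2*z^2 - 7*z - 4)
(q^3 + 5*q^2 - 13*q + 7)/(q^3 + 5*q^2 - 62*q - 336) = (q^2 - 2*q + 1)/(q^2 - 2*q - 48)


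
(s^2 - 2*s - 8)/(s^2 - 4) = (s - 4)/(s - 2)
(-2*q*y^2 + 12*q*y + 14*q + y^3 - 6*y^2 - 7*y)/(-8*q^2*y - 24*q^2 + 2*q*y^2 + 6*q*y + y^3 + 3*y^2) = (y^2 - 6*y - 7)/(4*q*y + 12*q + y^2 + 3*y)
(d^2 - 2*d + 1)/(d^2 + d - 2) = (d - 1)/(d + 2)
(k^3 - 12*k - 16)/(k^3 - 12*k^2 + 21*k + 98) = (k^2 - 2*k - 8)/(k^2 - 14*k + 49)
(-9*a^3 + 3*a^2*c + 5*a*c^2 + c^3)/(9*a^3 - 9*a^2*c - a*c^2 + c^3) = (-3*a - c)/(3*a - c)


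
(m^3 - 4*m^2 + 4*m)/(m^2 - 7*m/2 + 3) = 2*m*(m - 2)/(2*m - 3)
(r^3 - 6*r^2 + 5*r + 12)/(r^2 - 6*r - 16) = (-r^3 + 6*r^2 - 5*r - 12)/(-r^2 + 6*r + 16)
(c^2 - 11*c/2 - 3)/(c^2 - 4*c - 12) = (c + 1/2)/(c + 2)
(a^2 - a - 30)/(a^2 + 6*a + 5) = (a - 6)/(a + 1)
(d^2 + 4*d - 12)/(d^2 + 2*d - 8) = (d + 6)/(d + 4)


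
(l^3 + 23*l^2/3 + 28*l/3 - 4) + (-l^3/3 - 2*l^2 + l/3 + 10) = 2*l^3/3 + 17*l^2/3 + 29*l/3 + 6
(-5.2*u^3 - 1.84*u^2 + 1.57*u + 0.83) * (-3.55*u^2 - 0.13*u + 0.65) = 18.46*u^5 + 7.208*u^4 - 8.7143*u^3 - 4.3466*u^2 + 0.9126*u + 0.5395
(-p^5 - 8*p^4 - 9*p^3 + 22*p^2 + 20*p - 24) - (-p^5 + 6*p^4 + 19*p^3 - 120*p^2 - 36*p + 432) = -14*p^4 - 28*p^3 + 142*p^2 + 56*p - 456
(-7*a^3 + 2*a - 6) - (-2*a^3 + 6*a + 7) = -5*a^3 - 4*a - 13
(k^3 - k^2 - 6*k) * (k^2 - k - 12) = k^5 - 2*k^4 - 17*k^3 + 18*k^2 + 72*k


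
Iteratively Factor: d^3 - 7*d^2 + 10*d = (d - 2)*(d^2 - 5*d) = (d - 5)*(d - 2)*(d)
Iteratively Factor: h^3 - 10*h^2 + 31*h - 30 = (h - 3)*(h^2 - 7*h + 10) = (h - 5)*(h - 3)*(h - 2)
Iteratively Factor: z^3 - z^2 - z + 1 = (z - 1)*(z^2 - 1) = (z - 1)^2*(z + 1)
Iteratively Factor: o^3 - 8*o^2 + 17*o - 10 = (o - 1)*(o^2 - 7*o + 10) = (o - 2)*(o - 1)*(o - 5)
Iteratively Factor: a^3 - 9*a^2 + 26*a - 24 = (a - 3)*(a^2 - 6*a + 8) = (a - 4)*(a - 3)*(a - 2)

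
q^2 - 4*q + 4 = (q - 2)^2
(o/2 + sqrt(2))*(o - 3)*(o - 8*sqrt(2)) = o^3/2 - 3*sqrt(2)*o^2 - 3*o^2/2 - 16*o + 9*sqrt(2)*o + 48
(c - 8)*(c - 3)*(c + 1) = c^3 - 10*c^2 + 13*c + 24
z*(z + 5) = z^2 + 5*z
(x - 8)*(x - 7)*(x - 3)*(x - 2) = x^4 - 20*x^3 + 137*x^2 - 370*x + 336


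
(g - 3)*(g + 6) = g^2 + 3*g - 18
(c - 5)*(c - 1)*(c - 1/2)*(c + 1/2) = c^4 - 6*c^3 + 19*c^2/4 + 3*c/2 - 5/4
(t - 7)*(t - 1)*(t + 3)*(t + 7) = t^4 + 2*t^3 - 52*t^2 - 98*t + 147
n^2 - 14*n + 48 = (n - 8)*(n - 6)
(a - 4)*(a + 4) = a^2 - 16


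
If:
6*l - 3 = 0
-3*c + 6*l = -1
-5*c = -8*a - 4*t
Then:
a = 5/6 - t/2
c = 4/3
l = 1/2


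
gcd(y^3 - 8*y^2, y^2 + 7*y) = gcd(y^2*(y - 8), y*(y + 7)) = y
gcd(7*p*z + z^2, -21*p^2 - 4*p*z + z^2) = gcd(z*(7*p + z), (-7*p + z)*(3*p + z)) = 1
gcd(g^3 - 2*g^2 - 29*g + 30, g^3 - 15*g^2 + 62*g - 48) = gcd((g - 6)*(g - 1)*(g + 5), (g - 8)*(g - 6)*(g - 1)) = g^2 - 7*g + 6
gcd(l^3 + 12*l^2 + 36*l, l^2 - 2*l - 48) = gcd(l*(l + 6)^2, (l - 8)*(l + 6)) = l + 6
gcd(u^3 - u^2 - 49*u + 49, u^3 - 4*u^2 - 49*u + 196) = u^2 - 49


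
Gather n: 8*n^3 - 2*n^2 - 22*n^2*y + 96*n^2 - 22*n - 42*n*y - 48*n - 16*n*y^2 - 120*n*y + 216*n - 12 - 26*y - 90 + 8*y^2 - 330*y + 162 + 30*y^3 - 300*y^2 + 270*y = 8*n^3 + n^2*(94 - 22*y) + n*(-16*y^2 - 162*y + 146) + 30*y^3 - 292*y^2 - 86*y + 60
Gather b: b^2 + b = b^2 + b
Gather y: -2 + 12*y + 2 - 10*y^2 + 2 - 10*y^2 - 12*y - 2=-20*y^2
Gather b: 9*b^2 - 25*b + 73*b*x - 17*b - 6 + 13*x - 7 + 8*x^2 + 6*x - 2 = 9*b^2 + b*(73*x - 42) + 8*x^2 + 19*x - 15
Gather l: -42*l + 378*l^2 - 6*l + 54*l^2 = 432*l^2 - 48*l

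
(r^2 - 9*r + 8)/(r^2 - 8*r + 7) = (r - 8)/(r - 7)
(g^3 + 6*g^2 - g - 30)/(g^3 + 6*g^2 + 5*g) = (g^2 + g - 6)/(g*(g + 1))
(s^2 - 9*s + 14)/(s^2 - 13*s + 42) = (s - 2)/(s - 6)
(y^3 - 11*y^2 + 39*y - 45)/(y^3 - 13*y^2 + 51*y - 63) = (y - 5)/(y - 7)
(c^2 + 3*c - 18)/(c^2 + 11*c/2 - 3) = 2*(c - 3)/(2*c - 1)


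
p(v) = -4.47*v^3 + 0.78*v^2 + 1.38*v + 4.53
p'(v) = -13.41*v^2 + 1.56*v + 1.38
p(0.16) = 4.75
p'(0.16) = 1.29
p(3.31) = -144.46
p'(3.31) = -140.38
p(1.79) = -16.14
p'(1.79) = -38.79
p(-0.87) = 6.86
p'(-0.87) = -10.13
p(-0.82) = 6.39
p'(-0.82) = -8.92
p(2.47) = -54.66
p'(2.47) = -76.58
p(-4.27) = 360.87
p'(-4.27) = -249.78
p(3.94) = -251.32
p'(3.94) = -200.65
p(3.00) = -105.00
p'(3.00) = -114.63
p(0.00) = 4.53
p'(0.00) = 1.38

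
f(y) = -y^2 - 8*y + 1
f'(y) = -2*y - 8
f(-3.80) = 16.96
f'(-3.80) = -0.40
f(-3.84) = 16.97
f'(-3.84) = -0.32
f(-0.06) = 1.48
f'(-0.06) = -7.88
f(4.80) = -60.44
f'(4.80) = -17.60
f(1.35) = -11.62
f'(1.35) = -10.70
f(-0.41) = 4.11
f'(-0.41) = -7.18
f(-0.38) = 3.90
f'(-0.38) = -7.24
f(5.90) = -81.01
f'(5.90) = -19.80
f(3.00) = -32.00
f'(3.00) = -14.00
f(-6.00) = 13.00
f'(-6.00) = 4.00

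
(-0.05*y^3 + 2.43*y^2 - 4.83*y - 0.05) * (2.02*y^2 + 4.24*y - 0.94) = -0.101*y^5 + 4.6966*y^4 + 0.5936*y^3 - 22.8644*y^2 + 4.3282*y + 0.047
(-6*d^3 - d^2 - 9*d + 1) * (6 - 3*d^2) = 18*d^5 + 3*d^4 - 9*d^3 - 9*d^2 - 54*d + 6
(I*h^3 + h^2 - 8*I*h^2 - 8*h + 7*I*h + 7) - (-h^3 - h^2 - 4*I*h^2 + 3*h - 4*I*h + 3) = h^3 + I*h^3 + 2*h^2 - 4*I*h^2 - 11*h + 11*I*h + 4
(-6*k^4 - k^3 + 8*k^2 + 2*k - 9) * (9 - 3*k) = 18*k^5 - 51*k^4 - 33*k^3 + 66*k^2 + 45*k - 81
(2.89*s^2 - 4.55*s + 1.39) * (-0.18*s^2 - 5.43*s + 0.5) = -0.5202*s^4 - 14.8737*s^3 + 25.9013*s^2 - 9.8227*s + 0.695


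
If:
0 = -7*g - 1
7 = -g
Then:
No Solution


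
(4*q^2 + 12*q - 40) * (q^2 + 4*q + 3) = 4*q^4 + 28*q^3 + 20*q^2 - 124*q - 120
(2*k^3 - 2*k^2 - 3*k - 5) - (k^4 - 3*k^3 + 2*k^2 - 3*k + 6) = -k^4 + 5*k^3 - 4*k^2 - 11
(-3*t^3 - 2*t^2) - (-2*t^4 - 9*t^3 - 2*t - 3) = 2*t^4 + 6*t^3 - 2*t^2 + 2*t + 3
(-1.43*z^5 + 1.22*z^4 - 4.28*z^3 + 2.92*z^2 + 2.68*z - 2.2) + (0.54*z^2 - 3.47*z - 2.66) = -1.43*z^5 + 1.22*z^4 - 4.28*z^3 + 3.46*z^2 - 0.79*z - 4.86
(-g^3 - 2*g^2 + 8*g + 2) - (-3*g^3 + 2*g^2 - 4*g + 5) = 2*g^3 - 4*g^2 + 12*g - 3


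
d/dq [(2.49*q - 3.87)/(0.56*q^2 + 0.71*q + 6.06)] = (-1.3944*q^2 + 4.3344*q + 17.8371)/(0.3136*q^4 + 0.7952*q^3 + 7.2913*q^2 + 8.6052*q + 36.7236)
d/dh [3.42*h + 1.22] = 3.42000000000000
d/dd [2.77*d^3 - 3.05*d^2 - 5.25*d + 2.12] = 8.31*d^2 - 6.1*d - 5.25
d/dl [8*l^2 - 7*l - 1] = 16*l - 7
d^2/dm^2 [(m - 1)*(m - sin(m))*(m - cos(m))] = sqrt(2)*m^2*sin(m + pi/4) + 3*m*sin(m) - 2*m*sin(2*m) - 5*m*cos(m) + 6*m - 4*sin(m) + 2*sqrt(2)*sin(2*m + pi/4) - 2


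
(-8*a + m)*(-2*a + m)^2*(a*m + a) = -32*a^4*m - 32*a^4 + 36*a^3*m^2 + 36*a^3*m - 12*a^2*m^3 - 12*a^2*m^2 + a*m^4 + a*m^3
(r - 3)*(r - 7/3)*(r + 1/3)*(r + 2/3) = r^4 - 13*r^3/3 + 17*r^2/9 + 157*r/27 + 14/9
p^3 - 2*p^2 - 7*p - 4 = (p - 4)*(p + 1)^2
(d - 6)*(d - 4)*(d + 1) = d^3 - 9*d^2 + 14*d + 24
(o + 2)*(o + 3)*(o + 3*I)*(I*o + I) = I*o^4 - 3*o^3 + 6*I*o^3 - 18*o^2 + 11*I*o^2 - 33*o + 6*I*o - 18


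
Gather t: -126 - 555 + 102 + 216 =-363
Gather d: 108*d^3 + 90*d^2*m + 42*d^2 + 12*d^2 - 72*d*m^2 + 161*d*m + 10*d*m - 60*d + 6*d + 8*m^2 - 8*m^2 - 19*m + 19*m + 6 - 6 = 108*d^3 + d^2*(90*m + 54) + d*(-72*m^2 + 171*m - 54)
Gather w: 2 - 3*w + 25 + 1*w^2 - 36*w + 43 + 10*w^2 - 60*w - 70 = 11*w^2 - 99*w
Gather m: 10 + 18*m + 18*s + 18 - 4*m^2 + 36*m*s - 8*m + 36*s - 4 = -4*m^2 + m*(36*s + 10) + 54*s + 24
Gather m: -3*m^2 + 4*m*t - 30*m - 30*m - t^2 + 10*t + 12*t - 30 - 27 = -3*m^2 + m*(4*t - 60) - t^2 + 22*t - 57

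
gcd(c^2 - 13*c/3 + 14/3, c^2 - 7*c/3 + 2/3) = c - 2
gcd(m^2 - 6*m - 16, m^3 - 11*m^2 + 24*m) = m - 8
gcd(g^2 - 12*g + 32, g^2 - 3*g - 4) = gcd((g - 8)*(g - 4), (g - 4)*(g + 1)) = g - 4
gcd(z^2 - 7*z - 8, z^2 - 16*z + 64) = z - 8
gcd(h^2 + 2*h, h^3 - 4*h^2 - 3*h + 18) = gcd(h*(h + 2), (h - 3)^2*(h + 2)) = h + 2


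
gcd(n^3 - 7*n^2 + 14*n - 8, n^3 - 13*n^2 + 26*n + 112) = 1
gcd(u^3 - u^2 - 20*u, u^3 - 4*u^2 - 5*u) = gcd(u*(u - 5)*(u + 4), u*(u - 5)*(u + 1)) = u^2 - 5*u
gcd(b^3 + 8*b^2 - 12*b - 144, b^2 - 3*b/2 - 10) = b - 4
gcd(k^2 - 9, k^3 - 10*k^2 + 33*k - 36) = k - 3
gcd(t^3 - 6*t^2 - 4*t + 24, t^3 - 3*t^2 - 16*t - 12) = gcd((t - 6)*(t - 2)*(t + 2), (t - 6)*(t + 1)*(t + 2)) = t^2 - 4*t - 12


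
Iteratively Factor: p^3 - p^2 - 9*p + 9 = (p - 3)*(p^2 + 2*p - 3) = (p - 3)*(p + 3)*(p - 1)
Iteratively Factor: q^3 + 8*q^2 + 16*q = (q)*(q^2 + 8*q + 16) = q*(q + 4)*(q + 4)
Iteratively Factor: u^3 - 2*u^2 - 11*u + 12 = (u - 1)*(u^2 - u - 12) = (u - 4)*(u - 1)*(u + 3)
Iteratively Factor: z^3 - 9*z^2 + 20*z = (z - 5)*(z^2 - 4*z) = (z - 5)*(z - 4)*(z)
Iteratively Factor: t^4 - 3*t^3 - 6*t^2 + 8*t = (t - 1)*(t^3 - 2*t^2 - 8*t) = t*(t - 1)*(t^2 - 2*t - 8) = t*(t - 4)*(t - 1)*(t + 2)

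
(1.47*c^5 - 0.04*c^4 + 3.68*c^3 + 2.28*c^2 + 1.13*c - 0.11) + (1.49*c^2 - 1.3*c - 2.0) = 1.47*c^5 - 0.04*c^4 + 3.68*c^3 + 3.77*c^2 - 0.17*c - 2.11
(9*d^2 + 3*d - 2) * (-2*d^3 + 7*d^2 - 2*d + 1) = -18*d^5 + 57*d^4 + 7*d^3 - 11*d^2 + 7*d - 2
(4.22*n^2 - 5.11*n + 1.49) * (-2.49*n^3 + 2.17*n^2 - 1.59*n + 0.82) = -10.5078*n^5 + 21.8813*n^4 - 21.5086*n^3 + 14.8186*n^2 - 6.5593*n + 1.2218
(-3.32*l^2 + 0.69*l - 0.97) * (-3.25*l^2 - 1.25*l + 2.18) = 10.79*l^4 + 1.9075*l^3 - 4.9476*l^2 + 2.7167*l - 2.1146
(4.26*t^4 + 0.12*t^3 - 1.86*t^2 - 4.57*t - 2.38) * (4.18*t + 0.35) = 17.8068*t^5 + 1.9926*t^4 - 7.7328*t^3 - 19.7536*t^2 - 11.5479*t - 0.833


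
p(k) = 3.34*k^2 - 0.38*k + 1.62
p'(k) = 6.68*k - 0.38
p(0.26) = 1.75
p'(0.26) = 1.36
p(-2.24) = 19.23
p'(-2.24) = -15.34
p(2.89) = 28.42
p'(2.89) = 18.93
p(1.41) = 7.72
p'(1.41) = 9.04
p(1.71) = 10.74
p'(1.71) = 11.04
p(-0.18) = 1.80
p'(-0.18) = -1.58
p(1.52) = 8.76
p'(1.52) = 9.77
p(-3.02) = 33.23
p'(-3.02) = -20.55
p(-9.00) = 275.58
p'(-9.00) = -60.50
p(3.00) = 30.54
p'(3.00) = 19.66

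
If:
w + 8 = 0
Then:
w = -8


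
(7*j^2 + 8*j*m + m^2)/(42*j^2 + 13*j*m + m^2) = (j + m)/(6*j + m)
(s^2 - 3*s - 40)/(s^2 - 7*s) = (s^2 - 3*s - 40)/(s*(s - 7))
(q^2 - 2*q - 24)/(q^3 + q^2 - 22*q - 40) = (q - 6)/(q^2 - 3*q - 10)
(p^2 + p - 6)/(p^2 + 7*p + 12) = (p - 2)/(p + 4)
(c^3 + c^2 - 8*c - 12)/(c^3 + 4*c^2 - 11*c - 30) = (c + 2)/(c + 5)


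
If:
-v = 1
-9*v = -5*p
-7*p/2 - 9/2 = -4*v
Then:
No Solution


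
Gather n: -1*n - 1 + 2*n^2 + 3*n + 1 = 2*n^2 + 2*n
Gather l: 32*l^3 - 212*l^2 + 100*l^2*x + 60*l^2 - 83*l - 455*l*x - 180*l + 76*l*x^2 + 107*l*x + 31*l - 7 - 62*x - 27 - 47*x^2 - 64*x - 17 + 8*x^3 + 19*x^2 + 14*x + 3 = 32*l^3 + l^2*(100*x - 152) + l*(76*x^2 - 348*x - 232) + 8*x^3 - 28*x^2 - 112*x - 48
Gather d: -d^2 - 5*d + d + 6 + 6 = -d^2 - 4*d + 12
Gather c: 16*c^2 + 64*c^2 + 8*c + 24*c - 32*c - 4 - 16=80*c^2 - 20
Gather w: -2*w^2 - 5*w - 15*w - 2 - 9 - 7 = -2*w^2 - 20*w - 18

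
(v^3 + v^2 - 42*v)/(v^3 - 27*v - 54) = v*(v + 7)/(v^2 + 6*v + 9)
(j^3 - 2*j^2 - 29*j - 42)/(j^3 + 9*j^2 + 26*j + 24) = (j - 7)/(j + 4)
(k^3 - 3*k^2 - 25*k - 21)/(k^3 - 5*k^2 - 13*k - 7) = (k + 3)/(k + 1)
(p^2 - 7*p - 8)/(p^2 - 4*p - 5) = (p - 8)/(p - 5)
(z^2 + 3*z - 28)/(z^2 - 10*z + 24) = (z + 7)/(z - 6)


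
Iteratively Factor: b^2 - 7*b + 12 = (b - 4)*(b - 3)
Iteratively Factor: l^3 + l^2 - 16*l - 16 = (l + 4)*(l^2 - 3*l - 4) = (l - 4)*(l + 4)*(l + 1)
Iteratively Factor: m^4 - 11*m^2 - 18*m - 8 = (m + 2)*(m^3 - 2*m^2 - 7*m - 4) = (m + 1)*(m + 2)*(m^2 - 3*m - 4) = (m - 4)*(m + 1)*(m + 2)*(m + 1)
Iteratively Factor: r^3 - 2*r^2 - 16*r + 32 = (r + 4)*(r^2 - 6*r + 8) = (r - 4)*(r + 4)*(r - 2)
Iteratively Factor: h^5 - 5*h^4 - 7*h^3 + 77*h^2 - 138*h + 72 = (h - 3)*(h^4 - 2*h^3 - 13*h^2 + 38*h - 24) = (h - 3)*(h + 4)*(h^3 - 6*h^2 + 11*h - 6) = (h - 3)^2*(h + 4)*(h^2 - 3*h + 2) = (h - 3)^2*(h - 1)*(h + 4)*(h - 2)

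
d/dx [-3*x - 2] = -3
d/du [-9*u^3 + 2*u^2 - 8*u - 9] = -27*u^2 + 4*u - 8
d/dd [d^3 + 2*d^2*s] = d*(3*d + 4*s)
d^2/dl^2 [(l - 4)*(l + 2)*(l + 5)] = 6*l + 6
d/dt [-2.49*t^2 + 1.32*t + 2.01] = 1.32 - 4.98*t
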